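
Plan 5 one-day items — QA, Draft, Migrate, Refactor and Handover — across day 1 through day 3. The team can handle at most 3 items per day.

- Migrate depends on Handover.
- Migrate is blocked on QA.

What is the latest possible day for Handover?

day 2

Downstream work caps Handover at day 2.
Handover at day 2 is achievable: QA=day 1, Handover=day 2, Draft=day 1, Migrate=day 3, Refactor=day 1.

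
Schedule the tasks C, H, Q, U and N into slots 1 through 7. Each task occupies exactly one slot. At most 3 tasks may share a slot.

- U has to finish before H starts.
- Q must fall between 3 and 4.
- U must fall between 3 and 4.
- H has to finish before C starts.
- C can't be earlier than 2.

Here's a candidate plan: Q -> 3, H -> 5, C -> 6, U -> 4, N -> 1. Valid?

Valid

At most 3 tasks may share a slot — holds.
U has to finish before H starts — holds.
C can't be earlier than 2 — holds.
U must fall between 3 and 4 — holds.
H has to finish before C starts — holds.
Q must fall between 3 and 4 — holds.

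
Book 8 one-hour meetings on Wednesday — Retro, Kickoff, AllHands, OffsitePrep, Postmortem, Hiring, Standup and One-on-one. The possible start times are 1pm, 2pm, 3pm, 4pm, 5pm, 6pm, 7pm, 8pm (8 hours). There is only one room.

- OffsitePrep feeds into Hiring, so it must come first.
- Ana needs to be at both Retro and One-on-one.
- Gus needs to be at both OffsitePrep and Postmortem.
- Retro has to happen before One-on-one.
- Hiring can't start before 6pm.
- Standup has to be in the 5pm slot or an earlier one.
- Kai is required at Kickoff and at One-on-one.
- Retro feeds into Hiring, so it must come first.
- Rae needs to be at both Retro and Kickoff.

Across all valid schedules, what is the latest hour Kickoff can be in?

Kickoff at 8pm is achievable: Standup=1pm, AllHands=5pm, One-on-one=4pm, Kickoff=8pm, Hiring=6pm, OffsitePrep=3pm, Retro=2pm, Postmortem=7pm.

8pm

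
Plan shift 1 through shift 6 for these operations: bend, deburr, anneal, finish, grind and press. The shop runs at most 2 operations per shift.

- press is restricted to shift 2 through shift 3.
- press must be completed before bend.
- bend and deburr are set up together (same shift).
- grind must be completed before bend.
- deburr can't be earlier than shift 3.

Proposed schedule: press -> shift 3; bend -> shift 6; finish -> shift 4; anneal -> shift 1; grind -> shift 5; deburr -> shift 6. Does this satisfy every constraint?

press must be completed before bend — holds.
grind must be completed before bend — holds.
bend and deburr are set up together (same shift) — holds.
press is restricted to shift 2 through shift 3 — holds.
The shop runs at most 2 operations per shift — holds.
deburr can't be earlier than shift 3 — holds.

Yes, all constraints hold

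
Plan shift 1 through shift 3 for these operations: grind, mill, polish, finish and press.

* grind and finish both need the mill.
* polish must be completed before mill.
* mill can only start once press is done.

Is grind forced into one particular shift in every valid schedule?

grind can be shift 1 (e.g. press in shift 1; grind in shift 1; mill in shift 2; finish in shift 2; polish in shift 1) or shift 2 (e.g. grind in shift 2; polish in shift 1; mill in shift 2; finish in shift 1; press in shift 1).

No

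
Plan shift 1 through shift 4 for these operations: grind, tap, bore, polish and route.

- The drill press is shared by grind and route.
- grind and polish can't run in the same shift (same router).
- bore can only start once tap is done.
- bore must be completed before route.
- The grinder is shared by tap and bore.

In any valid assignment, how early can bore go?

shift 2

Precedence pushes bore to at least shift 2; downstream work caps bore at shift 3.
bore at shift 2 is achievable: grind -> shift 1; polish -> shift 2; route -> shift 3; bore -> shift 2; tap -> shift 1.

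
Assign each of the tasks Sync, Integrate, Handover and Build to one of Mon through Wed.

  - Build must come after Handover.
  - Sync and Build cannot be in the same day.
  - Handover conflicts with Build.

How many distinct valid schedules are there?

Splitting on Sync: it can be Mon (9), Tue (6), Wed (3). Listing each branch's schedules as (Integrate, Handover, Build):
Sync=Mon: (Mon,Mon,Tue) (Mon,Mon,Wed) (Mon,Tue,Wed) (Tue,Mon,Tue) (Tue,Mon,Wed) (Tue,Tue,Wed) (Wed,Mon,Tue) (Wed,Mon,Wed) (Wed,Tue,Wed) — 9.
Sync=Tue: (Mon,Mon,Wed) (Mon,Tue,Wed) (Tue,Mon,Wed) (Tue,Tue,Wed) (Wed,Mon,Wed) (Wed,Tue,Wed) — 6.
Sync=Wed: (Mon,Mon,Tue) (Tue,Mon,Tue) (Wed,Mon,Tue) — 3.
Summing: 9 + 6 + 3 = 18.

18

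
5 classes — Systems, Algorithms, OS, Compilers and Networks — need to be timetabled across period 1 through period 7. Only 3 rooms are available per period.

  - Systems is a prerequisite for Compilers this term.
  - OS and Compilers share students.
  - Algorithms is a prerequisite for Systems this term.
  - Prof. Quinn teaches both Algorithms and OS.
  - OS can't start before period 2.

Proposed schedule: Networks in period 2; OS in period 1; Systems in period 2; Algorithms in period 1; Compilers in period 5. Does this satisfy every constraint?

Invalid. Prof. Quinn teaches both Algorithms and OS.

Systems is a prerequisite for Compilers this term — holds.
OS and Compilers share students — holds.
Only 3 rooms are available per period — holds.
OS can't start before period 2 — violated.
Algorithms is a prerequisite for Systems this term — holds.
Prof. Quinn teaches both Algorithms and OS — violated.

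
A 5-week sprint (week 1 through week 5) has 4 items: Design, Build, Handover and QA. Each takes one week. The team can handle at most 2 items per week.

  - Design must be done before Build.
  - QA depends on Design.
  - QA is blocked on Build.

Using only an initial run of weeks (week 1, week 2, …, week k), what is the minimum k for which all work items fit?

The precedence chain requires at least 3 distinct weeks.
With at most 2 per week and 4 work items, at least 2 weeks are needed.
3 works (last occupied week: week 3): for example Design in week 1; Build in week 2; QA in week 3; Handover in week 1.

3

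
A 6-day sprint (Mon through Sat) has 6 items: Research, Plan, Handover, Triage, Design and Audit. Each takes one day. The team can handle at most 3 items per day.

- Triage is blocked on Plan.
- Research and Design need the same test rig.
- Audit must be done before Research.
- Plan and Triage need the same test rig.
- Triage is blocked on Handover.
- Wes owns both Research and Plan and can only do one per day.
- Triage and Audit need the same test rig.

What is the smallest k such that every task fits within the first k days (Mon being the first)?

The precedence chain requires at least 2 distinct days.
With at most 3 per day and 6 tasks, at least 2 days are needed.
Could 2 days be enough, i.e. nothing placed later than Tue? No: Research must come after Audit (at Mon or later) → {Tue}; Audit must come before Research (at Tue or earlier) → {Mon}; Triage must come after Plan (at Mon or later) → {Tue}; Plan must come before Triage (at Tue or earlier) → {Mon}; Handover must come before Triage (at Tue or earlier) → {Mon}; Design can't share with Research (Tue) → {Mon}; that puts Plan, Handover, Design and Audit all in Mon — more than 3 per day.
So 2 days is not enough.
3 works (last occupied day: Wed): for example Audit=Mon, Plan=Mon, Research=Tue, Design=Wed, Triage=Tue, Handover=Mon.

3 days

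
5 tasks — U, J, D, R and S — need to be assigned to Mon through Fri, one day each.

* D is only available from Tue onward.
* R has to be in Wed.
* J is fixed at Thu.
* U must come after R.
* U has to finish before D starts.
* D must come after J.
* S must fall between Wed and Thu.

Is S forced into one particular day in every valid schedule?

S can be Wed (e.g. R=Wed; D=Fri; S=Wed; U=Thu; J=Thu) or Thu (e.g. S in Thu, R in Wed, J in Thu, D in Fri, U in Thu).

No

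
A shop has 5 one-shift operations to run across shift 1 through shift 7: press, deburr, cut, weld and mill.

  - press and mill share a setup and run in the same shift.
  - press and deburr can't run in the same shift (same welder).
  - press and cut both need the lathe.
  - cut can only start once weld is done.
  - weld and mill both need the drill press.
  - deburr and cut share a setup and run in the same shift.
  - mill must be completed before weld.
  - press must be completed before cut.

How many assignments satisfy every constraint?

35

Splitting on press: it can be shift 1 (15), shift 2 (10), shift 3 (6), shift 4 (3), shift 5 (1). Listing each branch's schedules as (deburr, cut, weld, mill) by shift number:
press=shift 1: (3,3,2,1) (4,4,2,1) (4,4,3,1) (5,5,2,1) (5,5,3,1) (5,5,4,1) (6,6,2,1) (6,6,3,1) (6,6,4,1) (6,6,5,1) (7,7,2,1) (7,7,3,1) (7,7,4,1) (7,7,5,1) (7,7,6,1) — 15.
press=shift 2: (4,4,3,2) (5,5,3,2) (5,5,4,2) (6,6,3,2) (6,6,4,2) (6,6,5,2) (7,7,3,2) (7,7,4,2) (7,7,5,2) (7,7,6,2) — 10.
press=shift 3: (5,5,4,3) (6,6,4,3) (6,6,5,3) (7,7,4,3) (7,7,5,3) (7,7,6,3) — 6.
press=shift 4: (6,6,5,4) (7,7,5,4) (7,7,6,4) — 3.
press=shift 5: (7,7,6,5) — 1.
Summing: 15 + 10 + 6 + 3 + 1 = 35.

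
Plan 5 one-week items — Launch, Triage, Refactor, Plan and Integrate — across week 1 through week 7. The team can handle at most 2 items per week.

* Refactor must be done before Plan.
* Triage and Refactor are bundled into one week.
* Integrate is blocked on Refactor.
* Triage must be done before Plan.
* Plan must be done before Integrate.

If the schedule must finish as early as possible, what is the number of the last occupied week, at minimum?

The precedence chain requires at least 3 distinct weeks.
With at most 2 per week and 5 work items, at least 3 weeks are needed.
3 works (last occupied week: week 3): for example Plan=week 2, Refactor=week 1, Launch=week 2, Integrate=week 3, Triage=week 1.

week 3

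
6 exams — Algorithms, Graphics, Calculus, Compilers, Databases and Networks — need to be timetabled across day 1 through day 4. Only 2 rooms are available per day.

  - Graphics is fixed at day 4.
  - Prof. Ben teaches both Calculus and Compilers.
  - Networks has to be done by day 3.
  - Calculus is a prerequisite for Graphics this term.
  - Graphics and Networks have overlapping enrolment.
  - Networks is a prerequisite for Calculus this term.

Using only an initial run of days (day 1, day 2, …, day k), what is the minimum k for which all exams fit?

4 days

The precedence chain requires at least 3 distinct days.
With at most 2 per day and 6 exams, at least 3 days are needed.
Graphics can't be placed before day 4, so the schedule must run through at least day 4.
4 works (last occupied day: day 4): for example Algorithms -> day 1; Databases -> day 2; Networks -> day 1; Graphics -> day 4; Calculus -> day 2; Compilers -> day 3.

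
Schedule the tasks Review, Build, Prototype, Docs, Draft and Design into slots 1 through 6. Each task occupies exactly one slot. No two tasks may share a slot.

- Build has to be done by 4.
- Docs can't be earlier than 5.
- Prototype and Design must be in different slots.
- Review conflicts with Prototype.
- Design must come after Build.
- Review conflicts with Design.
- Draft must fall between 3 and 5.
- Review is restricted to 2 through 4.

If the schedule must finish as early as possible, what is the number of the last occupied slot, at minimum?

slot 6

The precedence chain requires at least 2 distinct slots.
With at most 1 per slot and 6 tasks, at least 6 slots are needed.
Docs can't be placed before 5, so the schedule must run through at least slot 5.
6 works (last occupied slot: 6): for example Docs -> 5, Draft -> 3, Prototype -> 6, Build -> 1, Review -> 2, Design -> 4.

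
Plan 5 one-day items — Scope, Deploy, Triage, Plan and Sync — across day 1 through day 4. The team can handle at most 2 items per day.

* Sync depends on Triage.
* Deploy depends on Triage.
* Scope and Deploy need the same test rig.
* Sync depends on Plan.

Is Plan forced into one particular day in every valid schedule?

No

Plan can be day 1 (e.g. Deploy=day 2; Sync=day 2; Scope=day 3; Plan=day 1; Triage=day 1) or day 2 (e.g. Scope -> day 1; Plan -> day 2; Sync -> day 3; Triage -> day 1; Deploy -> day 2).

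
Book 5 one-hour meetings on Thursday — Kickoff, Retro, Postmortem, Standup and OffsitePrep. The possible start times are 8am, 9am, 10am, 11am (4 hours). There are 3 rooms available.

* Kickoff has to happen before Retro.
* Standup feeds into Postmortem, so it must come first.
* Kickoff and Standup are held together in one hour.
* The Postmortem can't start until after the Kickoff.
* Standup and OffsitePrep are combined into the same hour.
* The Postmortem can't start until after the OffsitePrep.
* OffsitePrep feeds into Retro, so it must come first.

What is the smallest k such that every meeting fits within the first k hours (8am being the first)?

2

The precedence chain requires at least 2 distinct hours.
With at most 3 per hour and 5 meetings, at least 2 hours are needed.
2 works (last occupied hour: 9am): for example Standup=8am, OffsitePrep=8am, Retro=9am, Kickoff=8am, Postmortem=9am.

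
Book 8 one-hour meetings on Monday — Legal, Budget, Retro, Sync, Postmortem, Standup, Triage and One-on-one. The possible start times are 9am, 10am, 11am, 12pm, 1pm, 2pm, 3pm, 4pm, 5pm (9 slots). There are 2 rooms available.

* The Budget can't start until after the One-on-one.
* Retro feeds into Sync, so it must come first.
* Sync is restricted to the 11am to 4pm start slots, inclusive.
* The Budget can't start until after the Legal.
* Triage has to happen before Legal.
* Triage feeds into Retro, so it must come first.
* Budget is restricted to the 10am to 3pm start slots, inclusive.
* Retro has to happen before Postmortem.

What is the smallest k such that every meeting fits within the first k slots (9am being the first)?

The precedence chain requires at least 3 distinct slots.
With at most 2 per slot and 8 meetings, at least 4 slots are needed.
4 works (last occupied slot: 12pm): for example Budget -> 11am, Sync -> 11am, One-on-one -> 9am, Standup -> 12pm, Legal -> 10am, Retro -> 10am, Triage -> 9am, Postmortem -> 12pm.

4 slots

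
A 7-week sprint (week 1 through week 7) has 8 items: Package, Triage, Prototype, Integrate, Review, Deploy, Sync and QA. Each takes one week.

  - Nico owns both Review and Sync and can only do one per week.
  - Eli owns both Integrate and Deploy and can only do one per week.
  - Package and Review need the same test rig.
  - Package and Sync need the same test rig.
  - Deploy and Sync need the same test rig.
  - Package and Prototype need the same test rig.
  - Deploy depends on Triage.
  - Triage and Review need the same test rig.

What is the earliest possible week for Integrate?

Integrate at week 1 is achievable: Package=week 1, QA=week 1, Prototype=week 2, Sync=week 3, Integrate=week 1, Deploy=week 2, Review=week 2, Triage=week 1.

week 1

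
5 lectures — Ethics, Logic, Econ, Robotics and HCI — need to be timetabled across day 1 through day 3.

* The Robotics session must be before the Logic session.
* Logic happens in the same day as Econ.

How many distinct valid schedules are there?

27

Splitting on Ethics: it can be day 1 (9), day 2 (9), day 3 (9). Listing each branch's schedules as (Logic, Econ, Robotics, HCI) by day number:
Ethics=day 1: (2,2,1,1) (2,2,1,2) (2,2,1,3) (3,3,1,1) (3,3,1,2) (3,3,1,3) (3,3,2,1) (3,3,2,2) (3,3,2,3) — 9.
Ethics=day 2: (2,2,1,1) (2,2,1,2) (2,2,1,3) (3,3,1,1) (3,3,1,2) (3,3,1,3) (3,3,2,1) (3,3,2,2) (3,3,2,3) — 9.
Ethics=day 3: (2,2,1,1) (2,2,1,2) (2,2,1,3) (3,3,1,1) (3,3,1,2) (3,3,1,3) (3,3,2,1) (3,3,2,2) (3,3,2,3) — 9.
Summing: 9 + 9 + 9 = 27.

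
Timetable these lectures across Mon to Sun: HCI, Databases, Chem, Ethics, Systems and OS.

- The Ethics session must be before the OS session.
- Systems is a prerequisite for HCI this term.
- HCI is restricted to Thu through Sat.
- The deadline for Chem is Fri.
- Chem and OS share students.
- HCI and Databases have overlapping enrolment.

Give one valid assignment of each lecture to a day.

HCI in Thu, OS in Tue, Databases in Mon, Systems in Mon, Ethics in Mon, Chem in Mon

Checking: Systems(Mon) before HCI(Thu); Ethics(Mon) before OS(Tue); Chem(Mon) != OS(Tue); HCI(Thu) != Databases(Mon); Chem=Mon in [Mon,Fri]; HCI=Thu in [Thu,Sat].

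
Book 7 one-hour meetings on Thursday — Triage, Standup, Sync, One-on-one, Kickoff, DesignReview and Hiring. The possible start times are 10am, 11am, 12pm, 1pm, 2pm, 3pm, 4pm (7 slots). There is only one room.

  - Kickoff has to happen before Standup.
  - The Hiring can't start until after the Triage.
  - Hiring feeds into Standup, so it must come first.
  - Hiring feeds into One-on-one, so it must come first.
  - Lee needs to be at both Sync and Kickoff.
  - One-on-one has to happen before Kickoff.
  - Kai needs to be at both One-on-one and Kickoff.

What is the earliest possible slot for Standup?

2pm

Precedence pushes Standup to at least 2pm.
Standup at 2pm is achievable: Triage -> 10am, DesignReview -> 4pm, Hiring -> 11am, Kickoff -> 1pm, Sync -> 3pm, Standup -> 2pm, One-on-one -> 12pm.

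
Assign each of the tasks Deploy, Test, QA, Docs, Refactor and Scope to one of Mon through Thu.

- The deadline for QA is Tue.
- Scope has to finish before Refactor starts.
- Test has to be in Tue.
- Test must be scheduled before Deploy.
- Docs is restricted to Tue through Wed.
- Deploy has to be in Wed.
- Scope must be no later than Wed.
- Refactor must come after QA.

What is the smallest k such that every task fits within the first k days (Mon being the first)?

3 days

The precedence chain requires at least 2 distinct days.
Deploy can't be placed before Wed — that is day 3 counting from Mon — so the schedule must run through at least 3 days.
3 works (last occupied day: Wed): for example Refactor -> Tue, Scope -> Mon, Deploy -> Wed, QA -> Mon, Test -> Tue, Docs -> Tue.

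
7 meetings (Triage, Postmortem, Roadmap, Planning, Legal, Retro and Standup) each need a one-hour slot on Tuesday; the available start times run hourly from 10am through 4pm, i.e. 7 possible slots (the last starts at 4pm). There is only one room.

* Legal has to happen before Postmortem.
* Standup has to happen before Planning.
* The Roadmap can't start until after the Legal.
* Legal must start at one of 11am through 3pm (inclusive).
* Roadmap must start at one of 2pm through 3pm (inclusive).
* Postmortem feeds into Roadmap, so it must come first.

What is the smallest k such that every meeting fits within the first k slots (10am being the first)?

The precedence chain requires at least 3 distinct slots.
With at most 1 per slot and 7 meetings, at least 7 slots are needed.
Roadmap can't be placed before 2pm — that is slot 5 counting from 10am — so the schedule must run through at least 5 slots.
7 works (last occupied slot: 4pm): for example Roadmap in 2pm; Retro in 4pm; Triage in 3pm; Standup in 10am; Legal in 11am; Planning in 1pm; Postmortem in 12pm.

7 slots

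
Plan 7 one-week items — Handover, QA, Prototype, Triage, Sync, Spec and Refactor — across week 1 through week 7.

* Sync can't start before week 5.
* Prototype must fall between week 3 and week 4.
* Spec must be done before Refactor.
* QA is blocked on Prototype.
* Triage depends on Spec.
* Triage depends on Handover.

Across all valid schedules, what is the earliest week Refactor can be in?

week 2

Precedence pushes Refactor to at least week 2.
Refactor at week 2 is achievable: Refactor -> week 2, Handover -> week 1, Sync -> week 5, Spec -> week 1, QA -> week 4, Prototype -> week 3, Triage -> week 2.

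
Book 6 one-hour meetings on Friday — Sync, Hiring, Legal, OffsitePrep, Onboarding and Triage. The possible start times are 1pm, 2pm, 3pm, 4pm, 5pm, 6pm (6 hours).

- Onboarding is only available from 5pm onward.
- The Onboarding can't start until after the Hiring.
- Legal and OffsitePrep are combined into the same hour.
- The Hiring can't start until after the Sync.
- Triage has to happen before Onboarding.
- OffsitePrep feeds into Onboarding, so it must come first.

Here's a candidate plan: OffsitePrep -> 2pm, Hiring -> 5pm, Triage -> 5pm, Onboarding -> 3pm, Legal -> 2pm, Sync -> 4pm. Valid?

No — it violates: Onboarding is only available from 5pm onward

The Onboarding can't start until after the Hiring — violated.
Onboarding is only available from 5pm onward — violated.
The Hiring can't start until after the Sync — holds.
OffsitePrep feeds into Onboarding, so it must come first — holds.
Triage has to happen before Onboarding — violated.
Legal and OffsitePrep are combined into the same hour — holds.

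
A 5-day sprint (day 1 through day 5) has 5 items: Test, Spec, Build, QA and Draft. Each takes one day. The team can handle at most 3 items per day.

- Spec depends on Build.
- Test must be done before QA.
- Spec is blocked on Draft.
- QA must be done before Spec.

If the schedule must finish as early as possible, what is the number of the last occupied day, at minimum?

day 3

The precedence chain requires at least 3 distinct days.
With at most 3 per day and 5 tasks, at least 2 days are needed.
3 works (last occupied day: day 3): for example Spec=day 3, Build=day 1, Draft=day 1, Test=day 1, QA=day 2.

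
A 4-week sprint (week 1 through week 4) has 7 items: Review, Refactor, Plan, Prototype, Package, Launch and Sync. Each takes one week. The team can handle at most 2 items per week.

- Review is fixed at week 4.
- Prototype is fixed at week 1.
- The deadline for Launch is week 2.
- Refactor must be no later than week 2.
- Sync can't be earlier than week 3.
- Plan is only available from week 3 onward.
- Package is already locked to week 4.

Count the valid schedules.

Enumerating: Package -> week 4; Launch -> week 2; Plan -> week 3; Prototype -> week 1; Sync -> week 3; Refactor -> week 1; Review -> week 4 | Package=week 4; Sync=week 3; Refactor=week 2; Launch=week 1; Prototype=week 1; Plan=week 3; Review=week 4 | Prototype=week 1, Refactor=week 2, Plan=week 3, Sync=week 3, Package=week 4, Launch=week 2, Review=week 4.

3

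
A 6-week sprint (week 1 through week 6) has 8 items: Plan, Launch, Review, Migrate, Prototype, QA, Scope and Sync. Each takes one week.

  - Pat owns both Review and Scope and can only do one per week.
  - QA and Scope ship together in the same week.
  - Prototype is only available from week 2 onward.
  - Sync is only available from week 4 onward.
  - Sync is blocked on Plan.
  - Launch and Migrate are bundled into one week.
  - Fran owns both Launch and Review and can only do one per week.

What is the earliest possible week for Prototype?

week 2

Prototype is available from week 2.
Prototype at week 2 is achievable: Prototype -> week 2, Sync -> week 4, Launch -> week 1, Scope -> week 1, QA -> week 1, Plan -> week 1, Review -> week 2, Migrate -> week 1.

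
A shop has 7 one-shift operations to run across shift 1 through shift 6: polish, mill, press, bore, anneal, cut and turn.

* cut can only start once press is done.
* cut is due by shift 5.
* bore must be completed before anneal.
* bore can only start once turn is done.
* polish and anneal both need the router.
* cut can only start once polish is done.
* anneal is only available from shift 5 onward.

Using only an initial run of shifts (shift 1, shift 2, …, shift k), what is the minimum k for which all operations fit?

The precedence chain requires at least 3 distinct shifts.
anneal can't be placed before shift 5, so the schedule must run through at least shift 5.
5 works (last occupied shift: shift 5): for example polish=shift 1, cut=shift 2, turn=shift 1, mill=shift 1, press=shift 1, anneal=shift 5, bore=shift 2.

5 shifts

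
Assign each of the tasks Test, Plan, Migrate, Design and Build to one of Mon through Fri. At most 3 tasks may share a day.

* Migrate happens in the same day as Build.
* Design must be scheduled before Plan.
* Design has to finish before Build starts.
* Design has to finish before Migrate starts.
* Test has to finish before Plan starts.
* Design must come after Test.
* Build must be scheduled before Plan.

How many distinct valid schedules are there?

Splitting on Test: it can be Mon (4), Tue (1). Listing each branch's schedules as (Plan, Migrate, Design, Build):
Test=Mon: (Thu,Wed,Tue,Wed) (Fri,Wed,Tue,Wed) (Fri,Thu,Tue,Thu) (Fri,Thu,Wed,Thu) — 4.
Test=Tue: (Fri,Thu,Wed,Thu) — 1.
Summing: 4 + 1 = 5.

5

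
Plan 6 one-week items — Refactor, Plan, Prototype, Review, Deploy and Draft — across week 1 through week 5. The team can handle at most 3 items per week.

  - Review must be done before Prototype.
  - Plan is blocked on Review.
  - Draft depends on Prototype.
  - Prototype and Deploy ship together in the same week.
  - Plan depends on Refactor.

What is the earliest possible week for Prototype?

Precedence pushes Prototype to at least week 2; downstream work caps Prototype at week 4.
Prototype at week 2 is achievable: Review=week 1, Draft=week 3, Refactor=week 1, Deploy=week 2, Plan=week 2, Prototype=week 2.

week 2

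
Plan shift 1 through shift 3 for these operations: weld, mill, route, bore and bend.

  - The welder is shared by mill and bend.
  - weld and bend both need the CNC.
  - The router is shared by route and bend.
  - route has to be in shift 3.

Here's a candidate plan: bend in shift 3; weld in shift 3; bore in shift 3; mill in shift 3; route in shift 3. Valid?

weld and bend both need the CNC — violated.
The welder is shared by mill and bend — violated.
The router is shared by route and bend — violated.
route has to be in shift 3 — holds.

No — it violates: The router is shared by route and bend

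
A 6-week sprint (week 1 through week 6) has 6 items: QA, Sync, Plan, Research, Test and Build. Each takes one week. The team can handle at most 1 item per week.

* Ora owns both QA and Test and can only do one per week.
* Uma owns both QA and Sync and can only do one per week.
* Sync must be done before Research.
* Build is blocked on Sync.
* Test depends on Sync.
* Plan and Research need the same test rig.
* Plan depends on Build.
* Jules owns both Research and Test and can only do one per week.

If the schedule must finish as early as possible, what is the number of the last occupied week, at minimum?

week 6

The precedence chain requires at least 3 distinct weeks.
With at most 1 per week and 6 tasks, at least 6 weeks are needed.
6 works (last occupied week: week 6): for example Test in week 5, Plan in week 3, QA in week 6, Sync in week 1, Research in week 4, Build in week 2.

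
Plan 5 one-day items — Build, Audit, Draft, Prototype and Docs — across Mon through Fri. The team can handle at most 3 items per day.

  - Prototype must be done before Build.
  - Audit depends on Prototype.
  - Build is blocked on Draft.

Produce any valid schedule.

Audit -> Tue; Draft -> Mon; Prototype -> Mon; Build -> Tue; Docs -> Mon

Checking: Prototype(Mon) before Build(Tue); Prototype(Mon) before Audit(Tue); Draft(Mon) before Build(Tue); max 3 per day (cap 3).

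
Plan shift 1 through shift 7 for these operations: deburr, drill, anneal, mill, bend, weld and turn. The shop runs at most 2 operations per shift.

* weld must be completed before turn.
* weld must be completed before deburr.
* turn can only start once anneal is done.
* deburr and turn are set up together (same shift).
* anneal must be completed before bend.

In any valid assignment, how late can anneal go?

Downstream work caps anneal at shift 6.
anneal at shift 5 is achievable: turn in shift 6, deburr in shift 6, mill in shift 2, bend in shift 7, weld in shift 1, anneal in shift 5, drill in shift 1.
Nothing later works — the capacity limit rule out every shift after shift 5.

shift 5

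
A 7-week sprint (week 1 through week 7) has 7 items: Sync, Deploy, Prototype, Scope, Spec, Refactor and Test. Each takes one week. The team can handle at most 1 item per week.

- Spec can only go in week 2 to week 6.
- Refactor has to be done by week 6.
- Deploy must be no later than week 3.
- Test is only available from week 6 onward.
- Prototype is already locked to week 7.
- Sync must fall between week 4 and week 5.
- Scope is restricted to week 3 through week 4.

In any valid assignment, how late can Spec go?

week 5

Spec is available from week 2; Spec's own window allows nothing later than week 6.
Spec at week 5 is achievable: Deploy -> week 1, Refactor -> week 2, Prototype -> week 7, Test -> week 6, Sync -> week 4, Spec -> week 5, Scope -> week 3.
Nothing later works — the capacity limit rule out every week after week 5.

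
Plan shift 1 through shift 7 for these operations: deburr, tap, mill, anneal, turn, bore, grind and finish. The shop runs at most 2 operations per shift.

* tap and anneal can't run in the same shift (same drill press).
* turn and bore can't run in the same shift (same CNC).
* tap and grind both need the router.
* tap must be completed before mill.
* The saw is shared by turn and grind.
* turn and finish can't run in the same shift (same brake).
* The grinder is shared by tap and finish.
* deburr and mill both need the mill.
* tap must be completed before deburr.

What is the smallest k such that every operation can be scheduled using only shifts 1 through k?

The precedence chain requires at least 2 distinct shifts.
With at most 2 per shift and 8 operations, at least 4 shifts are needed.
4 works (last occupied shift: shift 4): for example deburr in shift 2; turn in shift 1; tap in shift 1; grind in shift 4; bore in shift 3; mill in shift 3; finish in shift 4; anneal in shift 2.

4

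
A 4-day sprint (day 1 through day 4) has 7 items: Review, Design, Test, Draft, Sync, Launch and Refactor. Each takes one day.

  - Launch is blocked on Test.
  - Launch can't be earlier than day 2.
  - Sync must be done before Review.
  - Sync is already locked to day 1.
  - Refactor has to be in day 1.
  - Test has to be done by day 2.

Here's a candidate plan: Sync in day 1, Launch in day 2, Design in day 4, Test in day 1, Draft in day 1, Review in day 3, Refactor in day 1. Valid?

Yes, all constraints hold

Test has to be done by day 2 — holds.
Launch can't be earlier than day 2 — holds.
Launch is blocked on Test — holds.
Refactor has to be in day 1 — holds.
Sync must be done before Review — holds.
Sync is already locked to day 1 — holds.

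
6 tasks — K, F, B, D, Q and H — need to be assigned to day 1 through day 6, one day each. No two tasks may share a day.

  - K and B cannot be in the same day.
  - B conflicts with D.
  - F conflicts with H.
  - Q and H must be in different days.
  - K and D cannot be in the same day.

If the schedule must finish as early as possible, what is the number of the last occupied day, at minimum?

6

With at most 1 per day and 6 tasks, at least 6 days are needed.
6 works (last occupied day: day 6): for example B in day 3, K in day 1, F in day 2, Q in day 5, D in day 4, H in day 6.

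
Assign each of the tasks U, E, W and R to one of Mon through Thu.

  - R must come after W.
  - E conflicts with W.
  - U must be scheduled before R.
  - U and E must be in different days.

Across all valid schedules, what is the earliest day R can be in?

Precedence pushes R to at least Tue.
R at Tue is achievable: E -> Tue, W -> Mon, R -> Tue, U -> Mon.

Tue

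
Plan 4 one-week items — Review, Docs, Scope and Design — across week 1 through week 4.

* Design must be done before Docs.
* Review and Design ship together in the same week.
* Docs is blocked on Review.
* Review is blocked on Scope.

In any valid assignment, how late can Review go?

Precedence pushes Review to at least week 2; downstream work caps Review at week 3.
Review at week 3 is achievable: Scope in week 1, Review in week 3, Design in week 3, Docs in week 4.

week 3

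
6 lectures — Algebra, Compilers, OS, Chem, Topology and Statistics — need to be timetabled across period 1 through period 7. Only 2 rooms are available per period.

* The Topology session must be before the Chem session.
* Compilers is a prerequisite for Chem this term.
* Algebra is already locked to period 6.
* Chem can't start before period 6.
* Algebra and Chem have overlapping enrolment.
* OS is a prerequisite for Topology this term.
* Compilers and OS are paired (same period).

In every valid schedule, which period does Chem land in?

period 7

Chem's window is period 6–period 7.
Algebra is fixed at period 6, and Chem can't share a period with Algebra.
So Chem must be period 7.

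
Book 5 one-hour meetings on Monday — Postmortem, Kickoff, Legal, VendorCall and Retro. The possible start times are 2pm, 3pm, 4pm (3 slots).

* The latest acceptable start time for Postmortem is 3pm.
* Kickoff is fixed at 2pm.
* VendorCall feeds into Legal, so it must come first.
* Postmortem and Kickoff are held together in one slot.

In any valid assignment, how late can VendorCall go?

3pm

Downstream work caps VendorCall at 3pm.
VendorCall at 3pm is achievable: Retro -> 2pm; VendorCall -> 3pm; Postmortem -> 2pm; Legal -> 4pm; Kickoff -> 2pm.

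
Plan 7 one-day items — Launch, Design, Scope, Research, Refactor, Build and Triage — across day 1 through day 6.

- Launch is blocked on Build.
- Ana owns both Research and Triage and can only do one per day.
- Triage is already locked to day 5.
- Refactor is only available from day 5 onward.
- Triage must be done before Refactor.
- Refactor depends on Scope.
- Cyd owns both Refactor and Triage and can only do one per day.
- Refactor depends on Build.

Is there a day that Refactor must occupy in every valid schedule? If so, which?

day 6

Refactor's window is day 5–day 6.
Triage is fixed at day 5, and Refactor can't share a day with Triage.
So Refactor must be day 6.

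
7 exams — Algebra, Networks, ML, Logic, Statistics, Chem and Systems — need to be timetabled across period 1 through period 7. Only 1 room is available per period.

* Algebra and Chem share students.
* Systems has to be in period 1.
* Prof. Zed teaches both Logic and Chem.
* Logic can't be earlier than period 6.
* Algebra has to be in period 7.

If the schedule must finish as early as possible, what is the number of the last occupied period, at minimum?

7

With at most 1 per period and 7 exams, at least 7 periods are needed.
Algebra can't be placed before period 7, so the schedule must run through at least period 7.
7 works (last occupied period: period 7): for example Statistics in period 4; Algebra in period 7; Networks in period 2; Systems in period 1; ML in period 3; Chem in period 5; Logic in period 6.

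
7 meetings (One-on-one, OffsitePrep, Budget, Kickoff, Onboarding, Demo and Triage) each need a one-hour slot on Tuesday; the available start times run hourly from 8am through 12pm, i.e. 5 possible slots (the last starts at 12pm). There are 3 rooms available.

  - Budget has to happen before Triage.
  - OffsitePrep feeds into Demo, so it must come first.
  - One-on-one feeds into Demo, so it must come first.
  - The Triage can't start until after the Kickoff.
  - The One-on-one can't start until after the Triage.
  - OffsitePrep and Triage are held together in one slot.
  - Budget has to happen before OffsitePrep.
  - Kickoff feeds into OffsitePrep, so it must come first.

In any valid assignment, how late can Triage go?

10am

Precedence pushes Triage to at least 9am; downstream work caps Triage at 10am.
Triage at 10am is achievable: Demo=12pm, Triage=10am, One-on-one=11am, Kickoff=8am, Budget=8am, Onboarding=8am, OffsitePrep=10am.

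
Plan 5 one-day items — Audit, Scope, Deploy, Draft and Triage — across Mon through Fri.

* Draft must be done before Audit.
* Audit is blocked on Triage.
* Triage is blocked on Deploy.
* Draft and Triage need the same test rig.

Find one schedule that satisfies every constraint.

Audit in Wed; Triage in Tue; Scope in Mon; Draft in Mon; Deploy in Mon

Checking: Deploy(Mon) before Triage(Tue); Draft(Mon) before Audit(Wed); Triage(Tue) before Audit(Wed); Draft(Mon) != Triage(Tue).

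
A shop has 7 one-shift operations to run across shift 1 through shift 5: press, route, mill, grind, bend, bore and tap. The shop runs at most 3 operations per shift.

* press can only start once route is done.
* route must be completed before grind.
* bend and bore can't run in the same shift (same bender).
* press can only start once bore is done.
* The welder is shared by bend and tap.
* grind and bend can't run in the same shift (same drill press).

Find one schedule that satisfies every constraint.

mill=shift 1, bend=shift 3, bore=shift 1, tap=shift 2, route=shift 1, grind=shift 2, press=shift 2

Checking: bore(shift 1) before press(shift 2); route(shift 1) before press(shift 2); route(shift 1) before grind(shift 2); grind(shift 2) != bend(shift 3); bend(shift 3) != tap(shift 2); bend(shift 3) != bore(shift 1); max 3 per shift (cap 3).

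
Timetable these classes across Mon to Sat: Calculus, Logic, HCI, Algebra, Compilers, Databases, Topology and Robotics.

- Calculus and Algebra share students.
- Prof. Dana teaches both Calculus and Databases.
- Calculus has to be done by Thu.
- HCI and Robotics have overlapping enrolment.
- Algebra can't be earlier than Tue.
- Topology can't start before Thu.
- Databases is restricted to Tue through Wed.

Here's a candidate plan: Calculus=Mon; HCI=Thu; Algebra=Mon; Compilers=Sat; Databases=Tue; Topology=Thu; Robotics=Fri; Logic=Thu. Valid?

Invalid. Algebra can't be earlier than Tue.

Calculus has to be done by Thu — holds.
Algebra can't be earlier than Tue — violated.
HCI and Robotics have overlapping enrolment — holds.
Topology can't start before Thu — holds.
Databases is restricted to Tue through Wed — holds.
Calculus and Algebra share students — violated.
Prof. Dana teaches both Calculus and Databases — holds.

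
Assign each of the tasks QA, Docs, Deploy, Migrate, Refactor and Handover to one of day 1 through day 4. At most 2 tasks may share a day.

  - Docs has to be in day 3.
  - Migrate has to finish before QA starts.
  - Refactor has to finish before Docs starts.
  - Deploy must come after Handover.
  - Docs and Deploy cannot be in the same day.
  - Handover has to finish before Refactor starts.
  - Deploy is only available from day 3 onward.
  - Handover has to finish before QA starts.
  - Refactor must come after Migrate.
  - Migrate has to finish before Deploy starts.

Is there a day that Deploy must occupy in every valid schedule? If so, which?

day 4

Deploy's window is day 3–day 4.
Docs is fixed at day 3, and Deploy can't share a day with Docs.
So Deploy must be day 4.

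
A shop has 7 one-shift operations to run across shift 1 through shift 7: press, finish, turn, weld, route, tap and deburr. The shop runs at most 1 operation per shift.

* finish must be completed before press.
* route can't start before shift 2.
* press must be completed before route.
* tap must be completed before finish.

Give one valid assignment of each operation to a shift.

turn -> shift 5, weld -> shift 6, deburr -> shift 7, finish -> shift 2, tap -> shift 1, press -> shift 3, route -> shift 4

Checking: finish(shift 2) before press(shift 3); tap(shift 1) before finish(shift 2); press(shift 3) before route(shift 4); route=shift 4 in [shift 2,shift 7]; max 1 per shift (cap 1).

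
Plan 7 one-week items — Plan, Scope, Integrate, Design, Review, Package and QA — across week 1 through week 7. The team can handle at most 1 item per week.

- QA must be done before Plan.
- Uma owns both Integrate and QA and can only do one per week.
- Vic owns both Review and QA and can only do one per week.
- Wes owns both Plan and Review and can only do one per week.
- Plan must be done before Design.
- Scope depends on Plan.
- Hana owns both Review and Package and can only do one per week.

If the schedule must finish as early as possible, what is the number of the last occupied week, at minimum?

The precedence chain requires at least 3 distinct weeks.
With at most 1 per week and 7 work items, at least 7 weeks are needed.
7 works (last occupied week: week 7): for example Review -> week 6, Package -> week 7, Design -> week 4, Scope -> week 3, QA -> week 1, Integrate -> week 5, Plan -> week 2.

7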